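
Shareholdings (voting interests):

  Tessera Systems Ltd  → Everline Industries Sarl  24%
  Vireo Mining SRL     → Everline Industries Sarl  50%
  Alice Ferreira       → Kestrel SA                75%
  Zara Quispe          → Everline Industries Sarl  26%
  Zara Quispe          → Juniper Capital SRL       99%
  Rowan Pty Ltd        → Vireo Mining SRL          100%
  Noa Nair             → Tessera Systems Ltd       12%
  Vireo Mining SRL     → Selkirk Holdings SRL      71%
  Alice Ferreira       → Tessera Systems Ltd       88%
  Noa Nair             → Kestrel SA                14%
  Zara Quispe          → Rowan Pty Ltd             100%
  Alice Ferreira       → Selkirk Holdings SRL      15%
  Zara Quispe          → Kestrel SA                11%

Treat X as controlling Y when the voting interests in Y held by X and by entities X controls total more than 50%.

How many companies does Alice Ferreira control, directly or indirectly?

Alice holds 88% of Tessera, so Alice controls Tessera.
Alice holds 75% of Kestrel, so Alice controls Kestrel.
No other company's threshold is met.
Alice controls 2 companies.

2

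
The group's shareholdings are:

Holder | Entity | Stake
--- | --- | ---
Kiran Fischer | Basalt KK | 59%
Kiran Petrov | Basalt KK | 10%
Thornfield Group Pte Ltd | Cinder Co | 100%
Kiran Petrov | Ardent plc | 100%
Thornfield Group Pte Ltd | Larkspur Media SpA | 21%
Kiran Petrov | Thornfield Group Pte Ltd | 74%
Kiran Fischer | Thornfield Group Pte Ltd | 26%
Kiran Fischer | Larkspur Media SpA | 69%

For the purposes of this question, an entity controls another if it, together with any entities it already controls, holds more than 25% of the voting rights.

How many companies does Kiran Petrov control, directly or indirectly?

Kiran Petrov holds 100% of Ardent, so Kiran Petrov controls Ardent.
Kiran Petrov holds 74% of Thornfield, so Kiran Petrov controls Thornfield.
Thornfield holds 100% of Cinder, so Kiran Petrov controls Cinder.
No other company's threshold is met.
Kiran Petrov controls 3 companies.

3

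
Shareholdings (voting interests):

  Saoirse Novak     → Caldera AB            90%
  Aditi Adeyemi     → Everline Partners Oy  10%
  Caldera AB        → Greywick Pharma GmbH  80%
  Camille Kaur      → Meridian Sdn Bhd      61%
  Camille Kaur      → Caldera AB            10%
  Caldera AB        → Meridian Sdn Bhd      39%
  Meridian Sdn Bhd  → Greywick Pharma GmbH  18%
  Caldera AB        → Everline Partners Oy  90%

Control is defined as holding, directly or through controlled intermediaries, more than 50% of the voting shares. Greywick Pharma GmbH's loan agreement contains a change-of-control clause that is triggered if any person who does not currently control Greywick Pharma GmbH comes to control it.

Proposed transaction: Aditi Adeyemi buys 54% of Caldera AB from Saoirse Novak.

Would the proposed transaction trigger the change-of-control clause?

Yes

The purchase adds only to Aditi's holdings (Saoirse's stake shrinks), so Aditi is the only person who could newly come to control Greywick.
Aditi's largest direct stake is 10% in Everline, which does not meet the threshold, so Aditi controls no company.
Neither Aditi nor any entity Aditi controls holds any voting interest in Greywick.
So before the transaction, Aditi does not control Greywick.
After the purchase, Aditi holds 54% of Caldera directly, and Saoirse's stake falls to 36%.
Aditi holds 54% of Caldera, so Aditi controls Caldera.
Caldera holds 80% of Greywick, so Aditi controls Greywick.
Aditi did not control Greywick before and does after, so the clause is triggered.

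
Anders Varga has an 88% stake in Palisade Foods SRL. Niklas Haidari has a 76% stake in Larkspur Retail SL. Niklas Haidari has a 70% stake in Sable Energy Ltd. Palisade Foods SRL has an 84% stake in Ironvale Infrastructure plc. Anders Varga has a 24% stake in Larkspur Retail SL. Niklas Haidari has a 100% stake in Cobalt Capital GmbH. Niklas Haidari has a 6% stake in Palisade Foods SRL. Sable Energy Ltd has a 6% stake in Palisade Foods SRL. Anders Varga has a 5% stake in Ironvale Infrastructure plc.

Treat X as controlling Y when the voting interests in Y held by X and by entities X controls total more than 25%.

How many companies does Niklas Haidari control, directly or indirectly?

3

Niklas holds 70% of Sable, so Niklas controls Sable.
Niklas holds 76% of Larkspur, so Niklas controls Larkspur.
Niklas holds 100% of Cobalt, so Niklas controls Cobalt.
No other company's threshold is met.
Niklas controls 3 companies.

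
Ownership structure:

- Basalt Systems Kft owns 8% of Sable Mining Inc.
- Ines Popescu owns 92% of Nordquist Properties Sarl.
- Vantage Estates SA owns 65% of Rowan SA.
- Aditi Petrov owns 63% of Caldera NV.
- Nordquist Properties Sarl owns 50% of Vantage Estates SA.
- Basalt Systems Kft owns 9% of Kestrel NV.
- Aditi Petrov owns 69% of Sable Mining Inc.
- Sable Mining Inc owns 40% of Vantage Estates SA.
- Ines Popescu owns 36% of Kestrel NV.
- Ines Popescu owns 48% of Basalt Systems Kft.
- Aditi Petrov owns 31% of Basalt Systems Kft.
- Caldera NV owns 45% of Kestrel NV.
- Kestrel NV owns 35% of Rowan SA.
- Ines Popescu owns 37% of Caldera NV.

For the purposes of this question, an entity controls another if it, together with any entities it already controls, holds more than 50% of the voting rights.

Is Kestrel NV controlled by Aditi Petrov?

No

Aditi holds 63% of Caldera, so Aditi controls Caldera.
Aditi holds 69% of Sable, so Aditi controls Sable.
In Kestrel, Aditi's side holds only 45%, not > 50%.
So Aditi does not control Kestrel.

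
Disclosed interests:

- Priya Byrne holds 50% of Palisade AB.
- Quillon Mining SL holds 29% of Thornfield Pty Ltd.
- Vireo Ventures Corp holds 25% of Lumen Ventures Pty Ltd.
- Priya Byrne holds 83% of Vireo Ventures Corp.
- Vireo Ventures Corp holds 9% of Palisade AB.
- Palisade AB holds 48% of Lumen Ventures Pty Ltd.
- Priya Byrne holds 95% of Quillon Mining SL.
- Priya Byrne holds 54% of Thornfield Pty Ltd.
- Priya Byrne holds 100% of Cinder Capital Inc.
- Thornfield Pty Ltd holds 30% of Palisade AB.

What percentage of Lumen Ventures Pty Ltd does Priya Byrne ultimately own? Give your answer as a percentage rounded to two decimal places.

Priya reaches Lumen along 5 paths.
Via Thornfield → Palisade: 54% × 30% × 48% = 7.776%.
Via Quillon → Thornfield → Palisade: 95% × 29% × 30% × 48% = 3.9672%.
Via Vireo → Palisade: 83% × 9% × 48% = 3.5856%.
Via Palisade: 50% × 48% = 24%.
Via Vireo: 83% × 25% = 20.75%.
Total: 7.776% + 3.9672% + 3.5856% + 24% + 20.75% = 60.0788%.
Rounded: 60.08%.

60.08%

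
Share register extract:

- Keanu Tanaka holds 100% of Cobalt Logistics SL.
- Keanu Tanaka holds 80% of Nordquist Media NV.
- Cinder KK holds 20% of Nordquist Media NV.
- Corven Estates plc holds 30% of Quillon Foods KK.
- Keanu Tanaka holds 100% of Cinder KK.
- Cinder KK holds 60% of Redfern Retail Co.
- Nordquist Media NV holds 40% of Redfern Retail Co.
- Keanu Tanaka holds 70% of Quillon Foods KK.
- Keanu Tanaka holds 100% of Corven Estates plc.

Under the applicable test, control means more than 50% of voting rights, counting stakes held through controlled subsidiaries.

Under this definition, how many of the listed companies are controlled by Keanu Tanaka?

Keanu holds 100% of Corven, so Keanu controls Corven.
Keanu holds 100% of Cobalt, so Keanu controls Cobalt.
Keanu holds 100% of Cinder, so Keanu controls Cinder.
Keanu and Cinder together hold 80% + 20% = 100% of Nordquist, so Keanu controls Nordquist.
Corven and Keanu together hold 30% + 70% = 100% of Quillon, so Keanu controls Quillon.
Cinder and Nordquist together hold 60% + 40% = 100% of Redfern, so Keanu controls Redfern.
Keanu controls 6 companies.

6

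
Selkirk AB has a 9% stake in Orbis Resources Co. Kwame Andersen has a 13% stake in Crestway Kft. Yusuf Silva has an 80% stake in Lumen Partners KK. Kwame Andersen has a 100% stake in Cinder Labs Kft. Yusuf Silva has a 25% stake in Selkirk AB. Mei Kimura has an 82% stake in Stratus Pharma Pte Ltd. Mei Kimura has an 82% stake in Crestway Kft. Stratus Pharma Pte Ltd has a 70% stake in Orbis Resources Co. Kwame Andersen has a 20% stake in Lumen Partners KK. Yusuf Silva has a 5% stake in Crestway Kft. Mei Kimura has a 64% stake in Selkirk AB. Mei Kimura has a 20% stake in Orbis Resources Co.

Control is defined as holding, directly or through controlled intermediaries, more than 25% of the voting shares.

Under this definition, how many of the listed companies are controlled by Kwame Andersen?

1

Kwame holds 100% of Cinder, so Kwame controls Cinder.
No other company's threshold is met.
Kwame controls 1 company.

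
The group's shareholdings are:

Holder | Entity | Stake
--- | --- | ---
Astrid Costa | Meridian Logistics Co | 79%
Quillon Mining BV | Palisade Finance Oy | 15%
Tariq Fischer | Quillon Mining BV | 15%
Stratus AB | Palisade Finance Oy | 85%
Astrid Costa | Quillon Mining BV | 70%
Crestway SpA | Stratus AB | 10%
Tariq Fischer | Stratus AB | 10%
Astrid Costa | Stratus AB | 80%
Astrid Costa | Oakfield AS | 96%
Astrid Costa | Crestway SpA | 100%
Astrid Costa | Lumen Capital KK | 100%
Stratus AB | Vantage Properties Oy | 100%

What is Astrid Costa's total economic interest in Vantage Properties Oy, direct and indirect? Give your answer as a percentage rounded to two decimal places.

90.00%

Astrid reaches Vantage along 2 paths.
Via Crestway → Stratus: 100% × 10% × 100% = 10%.
Via Stratus: 80% × 100% = 80%.
Total: 10% + 80% = 90%.
Rounded: 90.00%.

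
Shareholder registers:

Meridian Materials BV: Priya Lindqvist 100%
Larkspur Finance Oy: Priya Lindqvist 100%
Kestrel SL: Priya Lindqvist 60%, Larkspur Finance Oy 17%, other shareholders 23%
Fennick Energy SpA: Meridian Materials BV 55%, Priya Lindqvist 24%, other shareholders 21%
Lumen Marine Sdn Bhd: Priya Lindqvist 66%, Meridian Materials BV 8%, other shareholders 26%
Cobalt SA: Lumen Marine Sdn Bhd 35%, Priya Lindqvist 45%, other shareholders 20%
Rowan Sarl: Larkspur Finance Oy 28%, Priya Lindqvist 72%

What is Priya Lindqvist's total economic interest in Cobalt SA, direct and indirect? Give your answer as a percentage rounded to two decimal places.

70.90%

Priya reaches Cobalt along 3 paths.
Via Lumen: 66% × 35% = 23.1%.
Via Meridian → Lumen: 100% × 8% × 35% = 2.8%.
Direct stake: 45% = 45%.
Total: 23.1% + 2.8% + 45% = 70.9%.
Rounded: 70.90%.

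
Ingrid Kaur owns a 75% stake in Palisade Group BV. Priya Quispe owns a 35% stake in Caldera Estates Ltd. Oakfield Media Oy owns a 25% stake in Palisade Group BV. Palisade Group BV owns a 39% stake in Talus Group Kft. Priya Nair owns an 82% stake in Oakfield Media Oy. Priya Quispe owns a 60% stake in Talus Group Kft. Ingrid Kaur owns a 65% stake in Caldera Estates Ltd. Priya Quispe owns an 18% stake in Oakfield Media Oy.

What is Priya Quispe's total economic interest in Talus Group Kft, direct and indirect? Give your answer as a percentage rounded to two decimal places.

Priya Quispe reaches Talus along 2 paths.
Direct stake: 60% = 60%.
Via Oakfield → Palisade: 18% × 25% × 39% = 1.755%.
Total: 60% + 1.755% = 61.755%.
Rounded: 61.76%.

61.76%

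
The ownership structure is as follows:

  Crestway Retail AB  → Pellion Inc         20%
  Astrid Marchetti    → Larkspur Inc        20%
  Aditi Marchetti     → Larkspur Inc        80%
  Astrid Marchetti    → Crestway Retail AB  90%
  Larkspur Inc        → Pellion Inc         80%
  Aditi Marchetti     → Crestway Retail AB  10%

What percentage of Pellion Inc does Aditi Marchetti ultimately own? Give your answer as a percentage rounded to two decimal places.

Aditi reaches Pellion along 2 paths.
Via Crestway: 10% × 20% = 2%.
Via Larkspur: 80% × 80% = 64%.
Total: 2% + 64% = 66%.
Rounded: 66.00%.

66.00%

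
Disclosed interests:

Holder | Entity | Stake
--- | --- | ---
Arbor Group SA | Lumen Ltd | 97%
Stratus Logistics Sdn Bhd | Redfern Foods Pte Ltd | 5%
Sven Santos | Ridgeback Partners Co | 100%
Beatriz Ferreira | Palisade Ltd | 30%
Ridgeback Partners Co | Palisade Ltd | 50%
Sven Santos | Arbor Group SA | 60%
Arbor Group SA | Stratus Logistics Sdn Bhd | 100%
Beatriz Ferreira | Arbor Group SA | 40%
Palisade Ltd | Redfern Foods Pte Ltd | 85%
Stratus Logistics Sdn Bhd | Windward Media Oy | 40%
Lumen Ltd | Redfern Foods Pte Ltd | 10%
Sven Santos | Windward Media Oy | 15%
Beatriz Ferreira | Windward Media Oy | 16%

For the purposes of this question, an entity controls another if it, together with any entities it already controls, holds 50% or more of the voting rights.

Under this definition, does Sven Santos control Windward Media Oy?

Yes

Sven holds 60% of Arbor, so Sven controls Arbor.
Arbor holds 100% of Stratus, so Sven controls Stratus.
Sven and Stratus together hold 15% + 40% = 55% of Windward, so Sven controls Windward.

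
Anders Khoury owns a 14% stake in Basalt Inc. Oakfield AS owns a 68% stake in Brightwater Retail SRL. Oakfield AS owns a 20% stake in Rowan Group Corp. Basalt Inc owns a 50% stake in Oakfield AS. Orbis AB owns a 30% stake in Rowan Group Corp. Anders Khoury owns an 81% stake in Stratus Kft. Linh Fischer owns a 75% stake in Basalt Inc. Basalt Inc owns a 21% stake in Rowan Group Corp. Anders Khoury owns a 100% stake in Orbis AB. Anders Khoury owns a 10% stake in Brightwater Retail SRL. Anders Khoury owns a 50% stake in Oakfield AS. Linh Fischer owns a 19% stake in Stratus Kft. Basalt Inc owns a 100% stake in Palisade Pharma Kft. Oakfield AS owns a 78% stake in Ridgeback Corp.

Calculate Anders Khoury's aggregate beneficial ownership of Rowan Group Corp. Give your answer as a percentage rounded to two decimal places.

Anders reaches Rowan along 4 paths.
Via Orbis: 100% × 30% = 30%.
Via Basalt: 14% × 21% = 2.94%.
Via Basalt → Oakfield: 14% × 50% × 20% = 1.4%.
Via Oakfield: 50% × 20% = 10%.
Total: 30% + 2.94% + 1.4% + 10% = 44.34%.

44.34%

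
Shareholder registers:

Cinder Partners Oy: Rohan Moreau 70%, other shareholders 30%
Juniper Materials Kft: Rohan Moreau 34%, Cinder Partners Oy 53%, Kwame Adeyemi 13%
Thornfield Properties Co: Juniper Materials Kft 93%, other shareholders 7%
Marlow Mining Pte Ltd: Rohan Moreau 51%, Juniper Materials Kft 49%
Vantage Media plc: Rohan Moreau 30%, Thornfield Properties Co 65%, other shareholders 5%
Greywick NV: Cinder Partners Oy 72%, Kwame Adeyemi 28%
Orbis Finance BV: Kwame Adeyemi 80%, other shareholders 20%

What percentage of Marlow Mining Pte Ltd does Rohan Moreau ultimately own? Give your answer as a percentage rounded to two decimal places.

Rohan reaches Marlow along 3 paths.
Direct stake: 51% = 51%.
Via Juniper: 34% × 49% = 16.66%.
Via Cinder → Juniper: 70% × 53% × 49% = 18.179%.
Total: 51% + 16.66% + 18.179% = 85.839%.
Rounded: 85.84%.

85.84%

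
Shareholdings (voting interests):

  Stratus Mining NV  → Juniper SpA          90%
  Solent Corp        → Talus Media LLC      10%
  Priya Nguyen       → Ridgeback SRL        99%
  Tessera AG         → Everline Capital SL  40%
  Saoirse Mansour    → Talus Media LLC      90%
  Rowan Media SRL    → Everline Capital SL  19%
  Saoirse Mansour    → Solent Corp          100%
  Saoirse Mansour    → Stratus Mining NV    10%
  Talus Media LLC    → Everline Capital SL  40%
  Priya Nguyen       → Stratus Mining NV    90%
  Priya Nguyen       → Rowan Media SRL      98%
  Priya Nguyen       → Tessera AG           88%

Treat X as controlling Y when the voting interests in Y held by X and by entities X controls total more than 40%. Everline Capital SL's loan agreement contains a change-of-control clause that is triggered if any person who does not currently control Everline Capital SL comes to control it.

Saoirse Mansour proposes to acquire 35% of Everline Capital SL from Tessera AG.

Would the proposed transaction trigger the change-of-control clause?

The purchase adds only to Saoirse's holdings (Tessera's stake shrinks), so Saoirse is the only person who could newly come to control Everline.
Saoirse holds 100% of Solent, so Saoirse controls Solent.
Solent and Saoirse together hold 10% + 90% = 100% of Talus, so Saoirse controls Talus.
In Everline, Saoirse's side holds only 40%, not > 40%.
So before the transaction, Saoirse does not control Everline.
After the purchase, Saoirse holds 35% of Everline directly, and Tessera's stake falls to 5%.
Talus and Saoirse together hold 40% + 35% = 75% of Everline, so Saoirse controls Everline.
Saoirse did not control Everline before and does after, so the clause is triggered.

Yes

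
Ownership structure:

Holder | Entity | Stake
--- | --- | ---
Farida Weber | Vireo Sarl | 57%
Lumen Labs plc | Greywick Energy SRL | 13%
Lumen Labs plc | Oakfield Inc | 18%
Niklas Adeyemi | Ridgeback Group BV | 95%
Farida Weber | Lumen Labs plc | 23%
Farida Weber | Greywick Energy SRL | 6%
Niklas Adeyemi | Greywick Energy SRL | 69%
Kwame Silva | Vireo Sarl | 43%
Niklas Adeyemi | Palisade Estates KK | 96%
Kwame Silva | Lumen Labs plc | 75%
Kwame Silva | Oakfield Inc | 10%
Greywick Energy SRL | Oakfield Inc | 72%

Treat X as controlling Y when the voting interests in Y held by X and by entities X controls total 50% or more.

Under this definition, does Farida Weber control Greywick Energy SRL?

Farida holds 57% of Vireo, so Farida controls Vireo.
In Greywick, Farida's side holds only 6%, not ≥ 50%.
So Farida does not control Greywick.

No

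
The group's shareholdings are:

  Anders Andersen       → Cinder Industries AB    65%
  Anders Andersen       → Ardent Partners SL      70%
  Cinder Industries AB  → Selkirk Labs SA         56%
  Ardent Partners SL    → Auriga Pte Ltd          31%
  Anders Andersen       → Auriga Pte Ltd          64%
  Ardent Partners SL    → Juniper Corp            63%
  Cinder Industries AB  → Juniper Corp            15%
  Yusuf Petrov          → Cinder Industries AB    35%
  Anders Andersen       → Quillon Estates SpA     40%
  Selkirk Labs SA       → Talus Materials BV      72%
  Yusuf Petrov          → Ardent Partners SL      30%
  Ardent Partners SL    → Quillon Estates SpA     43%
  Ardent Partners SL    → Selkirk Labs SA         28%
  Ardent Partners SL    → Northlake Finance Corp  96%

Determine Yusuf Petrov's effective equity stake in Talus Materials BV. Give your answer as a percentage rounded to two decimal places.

Yusuf reaches Talus along 2 paths.
Via Ardent → Selkirk: 30% × 28% × 72% = 6.048%.
Via Cinder → Selkirk: 35% × 56% × 72% = 14.112%.
Total: 6.048% + 14.112% = 20.16%.

20.16%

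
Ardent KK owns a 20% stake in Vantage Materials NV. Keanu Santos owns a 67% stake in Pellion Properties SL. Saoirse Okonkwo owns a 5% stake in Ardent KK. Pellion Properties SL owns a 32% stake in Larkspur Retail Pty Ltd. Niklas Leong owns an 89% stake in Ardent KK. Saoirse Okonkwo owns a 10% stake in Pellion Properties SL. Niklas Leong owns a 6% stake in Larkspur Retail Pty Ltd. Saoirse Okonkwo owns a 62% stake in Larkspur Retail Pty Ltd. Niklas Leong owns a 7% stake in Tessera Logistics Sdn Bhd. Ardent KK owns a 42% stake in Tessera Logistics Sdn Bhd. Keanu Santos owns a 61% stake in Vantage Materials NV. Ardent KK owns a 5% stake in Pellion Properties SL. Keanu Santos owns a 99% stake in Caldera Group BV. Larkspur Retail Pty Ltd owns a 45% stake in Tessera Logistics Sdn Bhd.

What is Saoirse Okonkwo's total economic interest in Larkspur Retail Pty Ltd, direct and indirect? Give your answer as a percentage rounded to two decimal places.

65.28%

Saoirse reaches Larkspur along 3 paths.
Via Ardent → Pellion: 5% × 5% × 32% = 0.08%.
Via Pellion: 10% × 32% = 3.2%.
Direct stake: 62% = 62%.
Total: 0.08% + 3.2% + 62% = 65.28%.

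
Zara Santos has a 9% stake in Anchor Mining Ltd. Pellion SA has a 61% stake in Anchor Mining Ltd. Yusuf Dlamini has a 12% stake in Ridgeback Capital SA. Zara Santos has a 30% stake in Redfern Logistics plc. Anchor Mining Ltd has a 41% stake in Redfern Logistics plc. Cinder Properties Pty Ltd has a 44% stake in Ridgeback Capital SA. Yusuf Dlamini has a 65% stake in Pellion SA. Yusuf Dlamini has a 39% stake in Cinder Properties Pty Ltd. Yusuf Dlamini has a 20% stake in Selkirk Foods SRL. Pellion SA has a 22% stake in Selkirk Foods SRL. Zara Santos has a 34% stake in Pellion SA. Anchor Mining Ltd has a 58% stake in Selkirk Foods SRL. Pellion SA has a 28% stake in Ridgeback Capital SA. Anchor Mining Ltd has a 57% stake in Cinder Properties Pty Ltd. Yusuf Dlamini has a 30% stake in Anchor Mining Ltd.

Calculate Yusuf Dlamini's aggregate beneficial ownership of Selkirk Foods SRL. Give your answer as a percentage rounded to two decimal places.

Yusuf reaches Selkirk along 4 paths.
Via Pellion: 65% × 22% = 14.3%.
Direct stake: 20% = 20%.
Via Anchor: 30% × 58% = 17.4%.
Via Pellion → Anchor: 65% × 61% × 58% = 22.997%.
Total: 14.3% + 20% + 17.4% + 22.997% = 74.697%.
Rounded: 74.70%.

74.70%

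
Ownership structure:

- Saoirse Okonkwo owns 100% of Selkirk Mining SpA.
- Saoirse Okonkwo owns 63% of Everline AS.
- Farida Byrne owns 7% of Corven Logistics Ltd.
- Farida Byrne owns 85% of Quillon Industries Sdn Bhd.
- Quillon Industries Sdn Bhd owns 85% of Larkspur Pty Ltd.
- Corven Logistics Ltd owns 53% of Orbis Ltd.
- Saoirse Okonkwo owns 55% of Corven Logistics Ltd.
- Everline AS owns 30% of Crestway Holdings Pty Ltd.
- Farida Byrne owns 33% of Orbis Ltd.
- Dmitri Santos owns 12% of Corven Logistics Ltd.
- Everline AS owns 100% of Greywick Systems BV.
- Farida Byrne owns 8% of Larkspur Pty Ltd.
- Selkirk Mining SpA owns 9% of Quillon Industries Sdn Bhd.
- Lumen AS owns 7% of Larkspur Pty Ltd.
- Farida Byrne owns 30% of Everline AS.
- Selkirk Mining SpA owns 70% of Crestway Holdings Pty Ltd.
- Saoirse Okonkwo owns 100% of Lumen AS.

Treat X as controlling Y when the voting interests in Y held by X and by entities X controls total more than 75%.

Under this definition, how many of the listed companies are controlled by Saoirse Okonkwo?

Saoirse holds 100% of Selkirk, so Saoirse controls Selkirk.
Saoirse holds 100% of Lumen, so Saoirse controls Lumen.
No other company's threshold is met.
Saoirse controls 2 companies.

2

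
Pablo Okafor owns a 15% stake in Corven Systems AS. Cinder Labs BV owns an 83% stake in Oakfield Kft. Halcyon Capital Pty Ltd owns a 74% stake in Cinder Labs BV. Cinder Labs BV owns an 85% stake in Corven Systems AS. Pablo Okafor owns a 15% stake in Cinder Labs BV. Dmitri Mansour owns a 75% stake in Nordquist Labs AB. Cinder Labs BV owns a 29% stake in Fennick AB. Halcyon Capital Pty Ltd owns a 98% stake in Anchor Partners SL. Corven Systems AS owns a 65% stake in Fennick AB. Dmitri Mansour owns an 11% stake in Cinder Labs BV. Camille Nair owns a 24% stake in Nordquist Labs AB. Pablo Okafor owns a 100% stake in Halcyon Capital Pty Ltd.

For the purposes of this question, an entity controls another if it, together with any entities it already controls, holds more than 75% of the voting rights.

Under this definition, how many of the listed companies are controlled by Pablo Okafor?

6

Pablo holds 100% of Halcyon, so Pablo controls Halcyon.
Pablo and Halcyon together hold 15% + 74% = 89% of Cinder, so Pablo controls Cinder.
Halcyon holds 98% of Anchor, so Pablo controls Anchor.
Cinder and Pablo together hold 85% + 15% = 100% of Corven, so Pablo controls Corven.
Cinder holds 83% of Oakfield, so Pablo controls Oakfield.
Cinder and Corven together hold 29% + 65% = 94% of Fennick, so Pablo controls Fennick.
No other company's threshold is met.
Pablo controls 6 companies.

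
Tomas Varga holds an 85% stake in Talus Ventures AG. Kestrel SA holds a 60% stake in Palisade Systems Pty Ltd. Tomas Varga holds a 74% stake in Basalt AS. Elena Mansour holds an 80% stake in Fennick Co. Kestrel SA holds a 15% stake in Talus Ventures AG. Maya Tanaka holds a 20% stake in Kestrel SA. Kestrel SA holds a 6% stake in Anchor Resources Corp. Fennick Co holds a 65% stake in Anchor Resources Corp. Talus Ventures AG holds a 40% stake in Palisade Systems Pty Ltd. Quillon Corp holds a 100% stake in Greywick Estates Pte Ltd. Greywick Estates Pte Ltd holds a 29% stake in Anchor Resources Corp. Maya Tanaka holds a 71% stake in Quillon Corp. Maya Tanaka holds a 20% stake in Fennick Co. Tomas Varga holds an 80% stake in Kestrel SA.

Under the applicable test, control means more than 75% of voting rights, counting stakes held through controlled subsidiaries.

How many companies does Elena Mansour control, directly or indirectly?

1

Elena holds 80% of Fennick, so Elena controls Fennick.
No other company's threshold is met.
Elena controls 1 company.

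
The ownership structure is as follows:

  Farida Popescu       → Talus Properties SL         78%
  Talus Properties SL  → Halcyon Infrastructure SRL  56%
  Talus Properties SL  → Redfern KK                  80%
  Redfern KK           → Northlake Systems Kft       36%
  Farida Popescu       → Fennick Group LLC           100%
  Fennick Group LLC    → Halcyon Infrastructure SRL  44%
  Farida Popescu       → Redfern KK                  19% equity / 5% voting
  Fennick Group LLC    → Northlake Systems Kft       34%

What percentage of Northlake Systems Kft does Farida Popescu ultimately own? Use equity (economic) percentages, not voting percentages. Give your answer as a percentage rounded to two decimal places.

Farida reaches Northlake along 3 paths.
Via Fennick: 100% × 34% = 34%.
Via Talus → Redfern: 78% × 80% × 36% = 22.464%.
Via Redfern: 19% × 36% = 6.84%.
Total: 34% + 22.464% + 6.84% = 63.304%.
Rounded: 63.30%.

63.30%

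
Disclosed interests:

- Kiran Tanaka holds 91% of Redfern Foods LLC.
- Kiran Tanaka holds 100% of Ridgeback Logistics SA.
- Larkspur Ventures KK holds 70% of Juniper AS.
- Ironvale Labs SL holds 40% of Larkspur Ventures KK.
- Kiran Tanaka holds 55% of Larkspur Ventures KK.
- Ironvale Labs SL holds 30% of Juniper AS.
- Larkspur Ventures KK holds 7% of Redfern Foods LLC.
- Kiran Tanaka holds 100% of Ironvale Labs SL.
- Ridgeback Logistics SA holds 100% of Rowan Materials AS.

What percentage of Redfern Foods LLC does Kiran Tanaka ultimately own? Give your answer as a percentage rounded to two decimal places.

Kiran reaches Redfern along 3 paths.
Direct stake: 91% = 91%.
Via Larkspur: 55% × 7% = 3.85%.
Via Ironvale → Larkspur: 100% × 40% × 7% = 2.8%.
Total: 91% + 3.85% + 2.8% = 97.65%.

97.65%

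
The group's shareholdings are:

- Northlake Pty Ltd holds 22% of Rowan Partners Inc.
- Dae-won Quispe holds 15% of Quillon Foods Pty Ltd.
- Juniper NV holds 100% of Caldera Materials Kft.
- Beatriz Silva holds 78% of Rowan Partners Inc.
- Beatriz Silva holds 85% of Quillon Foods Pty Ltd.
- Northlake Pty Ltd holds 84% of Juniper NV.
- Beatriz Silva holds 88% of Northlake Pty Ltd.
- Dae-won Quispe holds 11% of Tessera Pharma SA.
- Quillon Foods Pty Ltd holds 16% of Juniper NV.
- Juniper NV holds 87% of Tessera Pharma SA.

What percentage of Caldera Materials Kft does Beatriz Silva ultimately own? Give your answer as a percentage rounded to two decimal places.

Beatriz reaches Caldera along 2 paths.
Via Northlake → Juniper: 88% × 84% × 100% = 73.92%.
Via Quillon → Juniper: 85% × 16% × 100% = 13.6%.
Total: 73.92% + 13.6% = 87.52%.

87.52%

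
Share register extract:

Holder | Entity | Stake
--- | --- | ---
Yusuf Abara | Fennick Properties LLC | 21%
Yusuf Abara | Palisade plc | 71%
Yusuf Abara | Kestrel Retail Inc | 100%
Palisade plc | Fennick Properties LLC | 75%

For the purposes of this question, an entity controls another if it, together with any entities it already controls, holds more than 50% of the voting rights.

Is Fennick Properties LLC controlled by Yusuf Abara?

Yusuf holds 71% of Palisade, so Yusuf controls Palisade.
Palisade and Yusuf together hold 75% + 21% = 96% of Fennick, so Yusuf controls Fennick.

Yes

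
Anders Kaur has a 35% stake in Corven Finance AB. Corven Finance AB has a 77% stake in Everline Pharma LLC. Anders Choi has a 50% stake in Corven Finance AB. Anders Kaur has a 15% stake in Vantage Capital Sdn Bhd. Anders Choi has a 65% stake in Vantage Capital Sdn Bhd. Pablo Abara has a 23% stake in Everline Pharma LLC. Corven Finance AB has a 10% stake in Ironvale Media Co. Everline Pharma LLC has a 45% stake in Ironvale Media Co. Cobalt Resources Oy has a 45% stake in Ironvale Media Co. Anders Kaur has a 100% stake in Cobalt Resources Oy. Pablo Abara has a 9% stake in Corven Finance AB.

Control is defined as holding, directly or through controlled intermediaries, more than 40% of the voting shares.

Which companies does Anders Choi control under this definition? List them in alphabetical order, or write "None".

Anders Choi holds 50% of Corven, so Anders Choi controls Corven.
Corven holds 77% of Everline, so Anders Choi controls Everline.
Anders Choi holds 65% of Vantage, so Anders Choi controls Vantage.
Everline and Corven together hold 45% + 10% = 55% of Ironvale, so Anders Choi controls Ironvale.
No other company's threshold is met.

Corven Finance AB, Everline Pharma LLC, Ironvale Media Co, Vantage Capital Sdn Bhd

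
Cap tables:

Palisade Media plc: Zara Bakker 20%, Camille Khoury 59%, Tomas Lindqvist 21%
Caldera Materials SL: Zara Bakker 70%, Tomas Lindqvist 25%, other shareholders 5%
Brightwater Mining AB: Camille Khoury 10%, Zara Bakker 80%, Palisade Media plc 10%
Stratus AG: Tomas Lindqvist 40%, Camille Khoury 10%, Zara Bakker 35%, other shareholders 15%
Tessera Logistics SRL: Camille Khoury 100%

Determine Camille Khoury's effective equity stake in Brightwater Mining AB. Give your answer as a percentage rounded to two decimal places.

Camille reaches Brightwater along 2 paths.
Direct stake: 10% = 10%.
Via Palisade: 59% × 10% = 5.9%.
Total: 10% + 5.9% = 15.9%.
Rounded: 15.90%.

15.90%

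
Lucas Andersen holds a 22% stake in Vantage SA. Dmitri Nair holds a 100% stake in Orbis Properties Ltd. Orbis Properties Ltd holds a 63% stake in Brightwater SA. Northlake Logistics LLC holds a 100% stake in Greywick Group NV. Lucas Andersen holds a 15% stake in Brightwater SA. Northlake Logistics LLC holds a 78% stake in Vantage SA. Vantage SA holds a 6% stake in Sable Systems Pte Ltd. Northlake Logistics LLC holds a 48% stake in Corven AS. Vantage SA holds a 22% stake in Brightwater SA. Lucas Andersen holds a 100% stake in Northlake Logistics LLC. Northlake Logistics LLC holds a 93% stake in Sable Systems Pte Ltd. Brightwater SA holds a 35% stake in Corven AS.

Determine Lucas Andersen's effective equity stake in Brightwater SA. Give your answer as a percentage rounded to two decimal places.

37.00%

Lucas reaches Brightwater along 3 paths.
Via Northlake → Vantage: 100% × 78% × 22% = 17.16%.
Via Vantage: 22% × 22% = 4.84%.
Direct stake: 15% = 15%.
Total: 17.16% + 4.84% + 15% = 37%.
Rounded: 37.00%.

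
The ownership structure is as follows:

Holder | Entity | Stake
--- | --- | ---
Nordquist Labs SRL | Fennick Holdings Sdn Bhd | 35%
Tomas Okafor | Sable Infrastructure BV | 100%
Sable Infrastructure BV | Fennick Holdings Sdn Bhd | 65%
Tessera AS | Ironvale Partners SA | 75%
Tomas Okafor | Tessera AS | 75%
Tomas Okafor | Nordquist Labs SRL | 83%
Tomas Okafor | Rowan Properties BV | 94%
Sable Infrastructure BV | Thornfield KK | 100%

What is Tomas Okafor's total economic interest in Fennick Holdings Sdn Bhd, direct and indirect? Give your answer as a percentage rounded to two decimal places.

94.05%

Tomas reaches Fennick along 2 paths.
Via Sable: 100% × 65% = 65%.
Via Nordquist: 83% × 35% = 29.05%.
Total: 65% + 29.05% = 94.05%.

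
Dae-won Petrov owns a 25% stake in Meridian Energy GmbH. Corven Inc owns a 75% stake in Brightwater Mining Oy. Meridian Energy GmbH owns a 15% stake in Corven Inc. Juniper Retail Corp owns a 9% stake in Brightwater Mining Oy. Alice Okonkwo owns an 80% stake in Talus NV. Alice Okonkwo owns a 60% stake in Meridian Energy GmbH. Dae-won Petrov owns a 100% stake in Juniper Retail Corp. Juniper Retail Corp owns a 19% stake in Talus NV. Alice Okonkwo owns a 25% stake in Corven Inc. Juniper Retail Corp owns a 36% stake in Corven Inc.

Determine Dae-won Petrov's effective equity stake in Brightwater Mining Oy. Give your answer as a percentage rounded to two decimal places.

38.81%

Dae-won reaches Brightwater along 3 paths.
Via Juniper → Corven: 100% × 36% × 75% = 27%.
Via Meridian → Corven: 25% × 15% × 75% = 2.8125%.
Via Juniper: 100% × 9% = 9%.
Total: 27% + 2.8125% + 9% = 38.8125%.
Rounded: 38.81%.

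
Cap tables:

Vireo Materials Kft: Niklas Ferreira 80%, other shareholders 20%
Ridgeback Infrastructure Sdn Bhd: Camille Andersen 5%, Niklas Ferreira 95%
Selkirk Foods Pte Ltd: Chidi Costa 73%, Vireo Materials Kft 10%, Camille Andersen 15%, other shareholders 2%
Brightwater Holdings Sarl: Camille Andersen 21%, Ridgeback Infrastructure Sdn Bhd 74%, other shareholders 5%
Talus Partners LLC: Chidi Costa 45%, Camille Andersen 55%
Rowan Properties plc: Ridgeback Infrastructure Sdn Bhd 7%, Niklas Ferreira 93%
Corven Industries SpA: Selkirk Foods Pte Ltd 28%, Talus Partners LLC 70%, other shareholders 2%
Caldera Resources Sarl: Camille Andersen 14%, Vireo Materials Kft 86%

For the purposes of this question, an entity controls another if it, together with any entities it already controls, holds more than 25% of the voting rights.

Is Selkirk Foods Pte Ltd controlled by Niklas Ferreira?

Niklas holds 80% of Vireo, so Niklas controls Vireo.
Niklas holds 95% of Ridgeback, so Niklas controls Ridgeback.
Ridgeback holds 74% of Brightwater, so Niklas controls Brightwater.
Ridgeback and Niklas together hold 7% + 93% = 100% of Rowan, so Niklas controls Rowan.
Vireo holds 86% of Caldera, so Niklas controls Caldera.
In Selkirk, Niklas's side holds only 10%, not > 25%.
So Niklas does not control Selkirk.

No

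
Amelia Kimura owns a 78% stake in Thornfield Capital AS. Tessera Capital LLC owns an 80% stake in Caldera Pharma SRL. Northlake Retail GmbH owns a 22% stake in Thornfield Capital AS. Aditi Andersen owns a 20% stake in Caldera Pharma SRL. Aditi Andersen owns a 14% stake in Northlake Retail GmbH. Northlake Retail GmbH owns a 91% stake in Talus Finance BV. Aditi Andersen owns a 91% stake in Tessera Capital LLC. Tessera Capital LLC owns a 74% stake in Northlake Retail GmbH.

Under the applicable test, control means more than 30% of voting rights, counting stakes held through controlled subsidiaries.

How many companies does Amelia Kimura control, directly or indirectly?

Amelia holds 78% of Thornfield, so Amelia controls Thornfield.
No other company's threshold is met.
Amelia controls 1 company.

1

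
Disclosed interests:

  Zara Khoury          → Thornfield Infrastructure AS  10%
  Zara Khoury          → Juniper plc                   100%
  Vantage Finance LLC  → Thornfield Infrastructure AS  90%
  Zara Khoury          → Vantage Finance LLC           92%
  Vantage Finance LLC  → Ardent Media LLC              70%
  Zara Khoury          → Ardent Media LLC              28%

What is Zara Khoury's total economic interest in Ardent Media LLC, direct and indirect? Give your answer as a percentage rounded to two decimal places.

92.40%

Zara reaches Ardent along 2 paths.
Direct stake: 28% = 28%.
Via Vantage: 92% × 70% = 64.4%.
Total: 28% + 64.4% = 92.4%.
Rounded: 92.40%.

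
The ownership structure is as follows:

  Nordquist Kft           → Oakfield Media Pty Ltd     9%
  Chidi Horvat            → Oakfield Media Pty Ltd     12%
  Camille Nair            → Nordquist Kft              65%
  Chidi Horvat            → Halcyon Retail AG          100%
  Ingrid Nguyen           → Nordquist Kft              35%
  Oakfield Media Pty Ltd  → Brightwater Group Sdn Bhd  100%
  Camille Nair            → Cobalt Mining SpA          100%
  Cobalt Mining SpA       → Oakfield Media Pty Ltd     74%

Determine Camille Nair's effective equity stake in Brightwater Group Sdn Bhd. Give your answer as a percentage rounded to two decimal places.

79.85%

Camille reaches Brightwater along 2 paths.
Via Nordquist → Oakfield: 65% × 9% × 100% = 5.85%.
Via Cobalt → Oakfield: 100% × 74% × 100% = 74%.
Total: 5.85% + 74% = 79.85%.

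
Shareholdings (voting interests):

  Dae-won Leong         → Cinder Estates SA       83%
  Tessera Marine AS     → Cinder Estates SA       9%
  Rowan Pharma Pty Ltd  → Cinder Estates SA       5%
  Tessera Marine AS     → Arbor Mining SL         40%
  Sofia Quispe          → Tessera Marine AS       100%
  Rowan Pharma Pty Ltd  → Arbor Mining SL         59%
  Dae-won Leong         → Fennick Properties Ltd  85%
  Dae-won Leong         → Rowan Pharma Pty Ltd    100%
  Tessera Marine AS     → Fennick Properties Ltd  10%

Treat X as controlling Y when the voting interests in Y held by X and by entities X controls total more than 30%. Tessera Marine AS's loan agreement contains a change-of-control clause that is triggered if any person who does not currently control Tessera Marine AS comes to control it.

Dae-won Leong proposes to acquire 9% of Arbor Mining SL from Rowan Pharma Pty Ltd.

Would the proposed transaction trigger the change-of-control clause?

No

The purchase adds only to Dae-won's holdings (Rowan's stake shrinks), so Dae-won is the only person who could newly come to control Tessera.
Dae-won holds 100% of Rowan, so Dae-won controls Rowan.
Dae-won holds 85% of Fennick, so Dae-won controls Fennick.
Rowan holds 59% of Arbor, so Dae-won controls Arbor.
Rowan and Dae-won together hold 5% + 83% = 88% of Cinder, so Dae-won controls Cinder.
Neither Dae-won nor any entity Dae-won controls holds any voting interest in Tessera.
So before the transaction, Dae-won does not control Tessera.
After the purchase, Dae-won holds 9% of Arbor directly, and Rowan's stake falls to 50%.
Rowan and Dae-won together hold 50% + 9% = 59% of Arbor, so Dae-won controls Arbor.
After the transaction, neither Dae-won nor any entity Dae-won controls holds a voting interest in Tessera, so Dae-won still does not control it.
No new person acquires control, so the clause is not triggered.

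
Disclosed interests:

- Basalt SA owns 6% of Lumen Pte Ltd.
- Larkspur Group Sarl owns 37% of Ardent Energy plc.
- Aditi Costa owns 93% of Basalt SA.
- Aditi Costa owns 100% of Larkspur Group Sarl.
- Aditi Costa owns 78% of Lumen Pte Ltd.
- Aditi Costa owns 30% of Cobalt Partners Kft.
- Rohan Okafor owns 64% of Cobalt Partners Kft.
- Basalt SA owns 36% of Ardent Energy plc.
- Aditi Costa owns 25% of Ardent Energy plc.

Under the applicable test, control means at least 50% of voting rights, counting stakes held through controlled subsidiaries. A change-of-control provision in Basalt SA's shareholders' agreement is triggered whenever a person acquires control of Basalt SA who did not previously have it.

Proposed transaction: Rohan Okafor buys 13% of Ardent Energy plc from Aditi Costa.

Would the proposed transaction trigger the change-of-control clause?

No

The purchase adds only to Rohan's holdings (Aditi's stake shrinks), so Rohan is the only person who could newly come to control Basalt.
Rohan holds 64% of Cobalt, so Rohan controls Cobalt.
Neither Rohan nor any entity Rohan controls holds any voting interest in Basalt.
So before the transaction, Rohan does not control Basalt.
After the purchase, Rohan holds 13% of Ardent directly, and Aditi's stake falls to 12%.
Rohan's side now holds 13% of Ardent, not ≥ 50%, so Rohan still does not control Ardent.
After the transaction, neither Rohan nor any entity Rohan controls holds a voting interest in Basalt, so Rohan still does not control it.
No new person acquires control, so the clause is not triggered.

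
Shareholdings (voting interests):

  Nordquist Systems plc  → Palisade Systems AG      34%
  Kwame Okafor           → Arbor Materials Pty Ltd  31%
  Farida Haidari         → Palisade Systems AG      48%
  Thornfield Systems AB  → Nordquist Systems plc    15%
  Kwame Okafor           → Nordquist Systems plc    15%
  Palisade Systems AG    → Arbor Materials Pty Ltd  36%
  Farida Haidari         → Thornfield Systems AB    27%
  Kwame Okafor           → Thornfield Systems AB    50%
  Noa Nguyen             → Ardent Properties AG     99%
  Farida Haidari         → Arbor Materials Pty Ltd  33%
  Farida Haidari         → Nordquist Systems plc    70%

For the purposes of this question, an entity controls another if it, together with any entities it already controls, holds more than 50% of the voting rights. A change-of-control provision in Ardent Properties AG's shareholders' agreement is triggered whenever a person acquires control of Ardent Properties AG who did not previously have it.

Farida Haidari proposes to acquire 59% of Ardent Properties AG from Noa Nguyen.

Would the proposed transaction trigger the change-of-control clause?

The purchase adds only to Farida's holdings (Noa's stake shrinks), so Farida is the only person who could newly come to control Ardent.
Farida holds 70% of Nordquist, so Farida controls Nordquist.
Nordquist and Farida together hold 34% + 48% = 82% of Palisade, so Farida controls Palisade.
Farida and Palisade together hold 33% + 36% = 69% of Arbor, so Farida controls Arbor.
Neither Farida nor any entity Farida controls holds any voting interest in Ardent.
So before the transaction, Farida does not control Ardent.
After the purchase, Farida holds 59% of Ardent directly, and Noa's stake falls to 40%.
Farida holds 59% of Ardent, so Farida controls Ardent.
Farida did not control Ardent before and does after, so the clause is triggered.

Yes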